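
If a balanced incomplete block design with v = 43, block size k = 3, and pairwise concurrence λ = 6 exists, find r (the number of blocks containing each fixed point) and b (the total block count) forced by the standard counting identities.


Any 2-(v, k, λ) BIBD satisfies two necessary conditions:
  (i)  Each point sits in r blocks, and counting incidences through any fixed point gives r(k − 1) = λ(v − 1), so r = λ(v − 1)/(k − 1).
  (ii) Total incidences bk = vr, so b = vr/k.
Step 1: r = λ(v − 1)/(k − 1) = 6·(43 − 1)/(3 − 1) = 6·42/2 = 252/2 = 126.
Step 2: b = vr/k = 43·126/3 = 5418/3 = 1806.
Check integrality: r = 126 ∈ Z ✓, b = 1806 ∈ Z ✓.
(These identities are necessary conditions: they determine r and b for any design with these parameters, but do not by themselves prove that one exists.)

r = 126, b = 1806.


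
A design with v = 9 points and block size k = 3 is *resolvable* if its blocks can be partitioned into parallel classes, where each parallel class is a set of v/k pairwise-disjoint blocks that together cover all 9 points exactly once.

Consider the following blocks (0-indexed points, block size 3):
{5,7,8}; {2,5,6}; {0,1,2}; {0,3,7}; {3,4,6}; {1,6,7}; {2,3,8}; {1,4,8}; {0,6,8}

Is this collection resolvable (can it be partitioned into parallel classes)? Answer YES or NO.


v = 9, block size k = 3, number of blocks = 9.
For resolvability, blocks must partition into parallel classes of size v/k = 3.
Total blocks must therefore be a multiple of 3: 9 = 3·3 + 0 ⇒ divisible ✓.
Consider block {1,6,7}. The only other block(s) in the collection disjoint from it are {2,3,8} — just 1 block(s). Any parallel class containing {1,6,7} would need 2 other blocks each disjoint from it, so no parallel class of size 3 can contain {1,6,7}.
Since every block must belong to some parallel class in a resolution, the collection cannot be partitioned into parallel classes.
Resolvable? NO.

NO


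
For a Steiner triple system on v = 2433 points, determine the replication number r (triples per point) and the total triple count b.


An STS(v) is a 2-(v, 3, 1) BIBD: block size k = 3, λ = 1.
Replication: r(k − 1) = λ(v − 1) ⇒ r·2 = 2433 − 1 = 2432 ⇒ r = 1216.
Block count: b = v(v − 1)/6 = 2433·2432/6 = 5917056/6 = 986176.
(Check via bk = vr: 986176·3 = 2958528 = 2433·1216 = 2958528 ✓.)

r = 1216, b = 986176.


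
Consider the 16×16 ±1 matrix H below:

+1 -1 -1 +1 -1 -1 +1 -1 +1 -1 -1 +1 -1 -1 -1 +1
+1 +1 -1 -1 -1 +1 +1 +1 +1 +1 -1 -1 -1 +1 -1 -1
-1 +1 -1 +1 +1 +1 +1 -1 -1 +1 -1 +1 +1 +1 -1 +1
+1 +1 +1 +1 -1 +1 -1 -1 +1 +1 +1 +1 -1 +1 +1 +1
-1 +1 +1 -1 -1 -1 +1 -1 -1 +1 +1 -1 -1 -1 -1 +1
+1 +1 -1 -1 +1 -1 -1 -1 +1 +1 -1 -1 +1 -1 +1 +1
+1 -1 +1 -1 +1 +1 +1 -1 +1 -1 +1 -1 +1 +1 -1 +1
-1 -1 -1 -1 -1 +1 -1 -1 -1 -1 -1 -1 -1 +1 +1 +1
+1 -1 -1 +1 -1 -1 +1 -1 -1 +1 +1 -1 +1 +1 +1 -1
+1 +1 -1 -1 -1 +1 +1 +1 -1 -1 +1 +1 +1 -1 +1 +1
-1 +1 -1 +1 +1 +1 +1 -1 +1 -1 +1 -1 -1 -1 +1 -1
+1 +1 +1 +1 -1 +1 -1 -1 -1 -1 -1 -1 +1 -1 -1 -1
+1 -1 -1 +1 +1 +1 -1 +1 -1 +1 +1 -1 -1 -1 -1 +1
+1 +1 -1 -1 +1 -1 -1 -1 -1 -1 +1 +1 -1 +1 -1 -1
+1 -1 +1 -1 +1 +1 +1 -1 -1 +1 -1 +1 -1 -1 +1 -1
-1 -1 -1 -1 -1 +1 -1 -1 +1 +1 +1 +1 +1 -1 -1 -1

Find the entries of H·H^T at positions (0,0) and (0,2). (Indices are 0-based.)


Row 0 of H: [1, -1, -1, 1, -1, -1, 1, -1, 1, -1, -1, 1, -1, -1, -1, 1].
Row 2 of H: [-1, 1, -1, 1, 1, 1, 1, -1, -1, 1, -1, 1, 1, 1, -1, 1].
(H·H^T)[0][0] = Σ_j H[0][j]·H[0][j] = (1)² + (-1)² + (-1)² + (1)² + (-1)² + (-1)² + (1)² + (-1)² + (1)² + (-1)² + (-1)² + (1)² + (-1)² + (-1)² + (-1)² + (1)² = 1 + 1 + 1 + 1 + 1 + 1 + 1 + 1 + 1 + 1 + 1 + 1 + 1 + 1 + 1 + 1 = 16.
(H·H^T)[0][2] = Σ_j H[0][j]·H[2][j] = (1)·(-1) + (-1)·(1) + (-1)·(-1) + (1)·(1) + (-1)·(1) + (-1)·(1) + (1)·(1) + (-1)·(-1) + (1)·(-1) + (-1)·(1) + (-1)·(-1) + (1)·(1) + (-1)·(1) + (-1)·(1) + (-1)·(-1) + (1)·(1) = -1 + -1 + 1 + 1 + -1 + -1 + 1 + 1 + -1 + -1 + 1 + 1 + -1 + -1 + 1 + 1 = 0.
So rows 0 and 2 are orthogonal; the diagonal entry equals n = 16.

(0,0) entry = 16; (0,2) entry = 0.


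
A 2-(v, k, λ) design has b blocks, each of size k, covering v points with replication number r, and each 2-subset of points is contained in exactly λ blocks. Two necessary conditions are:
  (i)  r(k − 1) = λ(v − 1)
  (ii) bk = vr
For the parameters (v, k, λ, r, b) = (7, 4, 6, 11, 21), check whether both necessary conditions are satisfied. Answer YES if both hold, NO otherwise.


Condition (i): r(k − 1) = 11·3 = 33; λ(v − 1) = 6·6 = 36. Match? NO.
Condition (ii): bk = 21·4 = 84; vr = 7·11 = 77. Match? NO.
Both conditions hold? NO.

NO


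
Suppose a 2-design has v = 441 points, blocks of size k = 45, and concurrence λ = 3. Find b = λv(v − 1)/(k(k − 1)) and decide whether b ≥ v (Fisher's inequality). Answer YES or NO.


b = λv(v − 1)/(k(k − 1)) = 3·441·440/(45·44) = 582120/1980 = 294.
Compare with v = 441: b < v, so Fisher's inequality fails.

NO


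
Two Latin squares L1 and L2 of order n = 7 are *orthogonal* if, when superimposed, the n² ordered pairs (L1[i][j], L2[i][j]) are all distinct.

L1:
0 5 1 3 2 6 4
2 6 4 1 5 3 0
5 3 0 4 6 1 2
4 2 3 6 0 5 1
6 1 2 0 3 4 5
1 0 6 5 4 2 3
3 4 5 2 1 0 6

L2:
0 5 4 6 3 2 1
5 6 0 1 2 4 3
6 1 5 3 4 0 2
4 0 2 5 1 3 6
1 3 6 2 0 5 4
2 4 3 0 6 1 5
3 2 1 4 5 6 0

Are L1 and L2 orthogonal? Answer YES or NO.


Form the n² = 49 superimposed pairs (L1[i][j], L2[i][j]), row by row (rows and columns indexed from 0):
row 0: (0,0) (5,5) (1,4) (3,6) (2,3) (6,2) (4,1)
row 1: (2,5) (6,6) (4,0) (1,1) (5,2) (3,4) (0,3)
row 2: (5,6) (3,1) (0,5) (4,3) (6,4) (1,0) (2,2)
row 3: (4,4) (2,0) (3,2) (6,5) (0,1) (5,3) (1,6)
row 4: (6,1) (1,3) (2,6) (0,2) (3,0) (4,5) (5,4)
row 5: (1,2) (0,4) (6,3) (5,0) (4,6) (2,1) (3,5)
row 6: (3,3) (4,2) (5,1) (2,4) (1,5) (0,6) (6,0)
Orthogonality requires all 49 pairs distinct.
Check by first coordinate: for each symbol s of L1, list the L2 entries in the n cells where L1 = s; they must all differ.
  L1 = 0: L2 entries (in reading order) 0, 3, 5, 1, 2, 4, 6 — all 7 distinct ✓
  L1 = 1: L2 entries (in reading order) 4, 1, 0, 6, 3, 2, 5 — all 7 distinct ✓
  L1 = 2: L2 entries (in reading order) 3, 5, 2, 0, 6, 1, 4 — all 7 distinct ✓
  L1 = 3: L2 entries (in reading order) 6, 4, 1, 2, 0, 5, 3 — all 7 distinct ✓
  L1 = 4: L2 entries (in reading order) 1, 0, 3, 4, 5, 6, 2 — all 7 distinct ✓
  L1 = 5: L2 entries (in reading order) 5, 2, 6, 3, 4, 0, 1 — all 7 distinct ✓
  L1 = 6: L2 entries (in reading order) 2, 6, 4, 5, 1, 3, 0 — all 7 distinct ✓
Every symbol of L1 meets every symbol of L2 exactly once, so all 49 pairs are distinct (49 of 49).
Conclusion: YES.

YES


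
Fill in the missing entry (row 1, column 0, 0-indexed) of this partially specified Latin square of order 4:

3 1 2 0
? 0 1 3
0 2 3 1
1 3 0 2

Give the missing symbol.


Row 1 contains symbols [0, 1, 3] — missing [2].
Column 0 contains symbols [0, 1, 3] — missing [2].
The missing symbol must appear in both missing sets; intersection = [2].
Therefore the hidden value is 2.

Missing value = 2.


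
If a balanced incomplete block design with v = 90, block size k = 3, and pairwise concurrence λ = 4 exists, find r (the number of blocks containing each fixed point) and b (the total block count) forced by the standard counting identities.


Any 2-(v, k, λ) BIBD satisfies two necessary conditions:
  (i)  Each point sits in r blocks, and counting incidences through any fixed point gives r(k − 1) = λ(v − 1), so r = λ(v − 1)/(k − 1).
  (ii) Total incidences bk = vr, so b = vr/k.
Step 1: r = λ(v − 1)/(k − 1) = 4·(90 − 1)/(3 − 1) = 4·89/2 = 356/2 = 178.
Step 2: b = vr/k = 90·178/3 = 16020/3 = 5340.
Check integrality: r = 178 ∈ Z ✓, b = 5340 ∈ Z ✓.
(These identities are necessary conditions: they determine r and b for any design with these parameters, but do not by themselves prove that one exists.)

r = 178, b = 5340.


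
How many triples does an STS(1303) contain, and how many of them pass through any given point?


An STS(v) is a 2-(v, 3, 1) BIBD: block size k = 3, λ = 1.
Replication: r(k − 1) = λ(v − 1) ⇒ r·2 = 1303 − 1 = 1302 ⇒ r = 651.
Block count: bk = vr ⇒ b·3 = 1303·651 = 848253 ⇒ b = 282751.
(Check via b = v(v − 1)/6 = 1303·1302/6 = 1696506/6 = 282751.)

r = 651, b = 282751.


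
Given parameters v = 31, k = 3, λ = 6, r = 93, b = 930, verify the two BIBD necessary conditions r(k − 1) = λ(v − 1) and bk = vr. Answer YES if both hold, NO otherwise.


Condition (i): r(k − 1) = 93·2 = 186; λ(v − 1) = 6·30 = 180. Match? NO.
Condition (ii): bk = 930·3 = 2790; vr = 31·93 = 2883. Match? NO.
Both conditions hold? NO.

NO


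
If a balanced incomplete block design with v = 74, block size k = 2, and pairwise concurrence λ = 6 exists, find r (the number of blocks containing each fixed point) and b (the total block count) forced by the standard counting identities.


Any 2-(v, k, λ) BIBD satisfies two necessary conditions:
  (i)  Each point sits in r blocks, and counting incidences through any fixed point gives r(k − 1) = λ(v − 1), so r = λ(v − 1)/(k − 1).
  (ii) Total incidences bk = vr, so b = vr/k.
Step 1: r = λ(v − 1)/(k − 1) = 6·(74 − 1)/(2 − 1) = 6·73/1 = 438/1 = 438.
Step 2: b = vr/k = 74·438/2 = 32412/2 = 16206.
Check integrality: r = 438 ∈ Z ✓, b = 16206 ∈ Z ✓.
(These identities are necessary conditions: they determine r and b for any design with these parameters, but do not by themselves prove that one exists.)

r = 438, b = 16206.


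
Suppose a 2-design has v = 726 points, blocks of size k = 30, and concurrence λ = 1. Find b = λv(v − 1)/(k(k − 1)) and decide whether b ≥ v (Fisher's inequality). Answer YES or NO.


b = λv(v − 1)/(k(k − 1)) = 1·726·725/(30·29) = 526350/870 = 605.
Compare with v = 726: b < v, so Fisher's inequality fails.

NO


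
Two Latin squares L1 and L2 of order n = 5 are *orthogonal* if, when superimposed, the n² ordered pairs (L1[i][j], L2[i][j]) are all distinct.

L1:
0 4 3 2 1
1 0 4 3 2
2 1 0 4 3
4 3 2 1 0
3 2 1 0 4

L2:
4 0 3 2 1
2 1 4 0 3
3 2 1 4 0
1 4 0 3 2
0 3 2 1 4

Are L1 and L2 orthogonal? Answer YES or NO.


Form the n² = 25 superimposed pairs (L1[i][j], L2[i][j]), row by row (rows and columns indexed from 0):
row 0: (0,4) (4,0) (3,3) (2,2) (1,1)
row 1: (1,2) (0,1) (4,4) (3,0) (2,3)
row 2: (2,3) (1,2) (0,1) (4,4) (3,0)
row 3: (4,1) (3,4) (2,0) (1,3) (0,2)
row 4: (3,0) (2,3) (1,2) (0,1) (4,4)
Orthogonality requires all 25 pairs distinct.
But the pair (2,3) repeats: cell (1,4) has L1 = 2, L2 = 3, and cell (2,0) has L1 = 2, L2 = 3.
A repeated pair means some other pair never occurs (only 15 distinct pairs out of 25), so the squares are not orthogonal.
Conclusion: NO.

NO


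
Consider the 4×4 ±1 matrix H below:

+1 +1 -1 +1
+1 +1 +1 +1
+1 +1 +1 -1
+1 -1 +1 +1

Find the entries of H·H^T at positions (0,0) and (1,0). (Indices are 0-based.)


Row 0 of H: [1, 1, -1, 1].
Row 1 of H: [1, 1, 1, 1].
(H·H^T)[0][0] = Σ_j H[0][j]·H[0][j] = (1)² + (1)² + (-1)² + (1)² = 1 + 1 + 1 + 1 = 4.
(H·H^T)[1][0] = Σ_j H[1][j]·H[0][j] = (1)·(1) + (1)·(1) + (1)·(-1) + (1)·(1) = 1 + 1 + -1 + 1 = 2.
Rows 1 and 0 are not orthogonal (dot product = 2 ≠ 0), so H is not a Hadamard matrix.

(0,0) entry = 4; (1,0) entry = 2.


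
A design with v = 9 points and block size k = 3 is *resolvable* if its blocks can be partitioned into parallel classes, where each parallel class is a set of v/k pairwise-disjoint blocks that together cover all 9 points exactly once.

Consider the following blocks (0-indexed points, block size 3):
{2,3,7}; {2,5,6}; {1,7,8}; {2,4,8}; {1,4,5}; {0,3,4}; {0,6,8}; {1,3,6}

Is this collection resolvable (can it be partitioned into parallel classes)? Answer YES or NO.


v = 9, block size k = 3, number of blocks = 8.
For resolvability, blocks must partition into parallel classes of size v/k = 3.
Total blocks must therefore be a multiple of 3: 8 = 3·2 + 2 ⇒ not divisible ✗.
Resolvable? NO.

NO


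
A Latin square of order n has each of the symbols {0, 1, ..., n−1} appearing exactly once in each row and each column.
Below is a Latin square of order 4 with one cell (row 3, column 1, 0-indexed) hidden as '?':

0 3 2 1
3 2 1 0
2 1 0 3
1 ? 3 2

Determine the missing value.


Row 3 contains symbols [1, 2, 3] — missing [0].
Column 1 contains symbols [1, 2, 3] — missing [0].
The missing symbol must appear in both missing sets; intersection = [0].
Therefore the hidden value is 0.

Missing value = 0.


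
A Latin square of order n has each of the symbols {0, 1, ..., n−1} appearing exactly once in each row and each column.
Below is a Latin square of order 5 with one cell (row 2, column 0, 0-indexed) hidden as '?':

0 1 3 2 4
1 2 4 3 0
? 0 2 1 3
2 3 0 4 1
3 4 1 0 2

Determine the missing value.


Row 2 contains symbols [0, 1, 2, 3] — missing [4].
Column 0 contains symbols [0, 1, 2, 3] — missing [4].
The missing symbol must appear in both missing sets; intersection = [4].
Therefore the hidden value is 4.

Missing value = 4.


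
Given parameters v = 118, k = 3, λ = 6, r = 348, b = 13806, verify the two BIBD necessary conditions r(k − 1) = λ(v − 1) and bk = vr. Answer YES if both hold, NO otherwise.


Condition (i): r(k − 1) = 348·2 = 696; λ(v − 1) = 6·117 = 702. Match? NO.
Condition (ii): bk = 13806·3 = 41418; vr = 118·348 = 41064. Match? NO.
Both conditions hold? NO.

NO


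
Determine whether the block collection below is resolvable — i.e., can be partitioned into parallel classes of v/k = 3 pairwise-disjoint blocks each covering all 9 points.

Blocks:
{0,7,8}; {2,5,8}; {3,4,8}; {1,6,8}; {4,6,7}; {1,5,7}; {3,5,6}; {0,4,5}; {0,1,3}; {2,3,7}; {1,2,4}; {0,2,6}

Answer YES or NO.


v = 9, block size k = 3, number of blocks = 12.
For resolvability, blocks must partition into parallel classes of size v/k = 3.
Total blocks must therefore be a multiple of 3: 12 = 3·4 + 0 ⇒ divisible ✓.
Greedy packing gives 4 candidate class(es). Each should be a full parallel class (size 3, covers all 9 points).
  Class 1 (3 blocks): {0,7,8}; {3,5,6}; {1,2,4}. Points covered: [0, 1, 2, 3, 4, 5, 6, 7, 8].
  Class 2 (3 blocks): {2,5,8}; {4,6,7}; {0,1,3}. Points covered: [0, 1, 2, 3, 4, 5, 6, 7, 8].
  Class 3 (3 blocks): {3,4,8}; {1,5,7}; {0,2,6}. Points covered: [0, 1, 2, 3, 4, 5, 6, 7, 8].
  Class 4 (3 blocks): {1,6,8}; {0,4,5}; {2,3,7}. Points covered: [0, 1, 2, 3, 4, 5, 6, 7, 8].
All classes full (size 3)? YES. All classes cover every point? YES.
Resolvable? YES.

YES


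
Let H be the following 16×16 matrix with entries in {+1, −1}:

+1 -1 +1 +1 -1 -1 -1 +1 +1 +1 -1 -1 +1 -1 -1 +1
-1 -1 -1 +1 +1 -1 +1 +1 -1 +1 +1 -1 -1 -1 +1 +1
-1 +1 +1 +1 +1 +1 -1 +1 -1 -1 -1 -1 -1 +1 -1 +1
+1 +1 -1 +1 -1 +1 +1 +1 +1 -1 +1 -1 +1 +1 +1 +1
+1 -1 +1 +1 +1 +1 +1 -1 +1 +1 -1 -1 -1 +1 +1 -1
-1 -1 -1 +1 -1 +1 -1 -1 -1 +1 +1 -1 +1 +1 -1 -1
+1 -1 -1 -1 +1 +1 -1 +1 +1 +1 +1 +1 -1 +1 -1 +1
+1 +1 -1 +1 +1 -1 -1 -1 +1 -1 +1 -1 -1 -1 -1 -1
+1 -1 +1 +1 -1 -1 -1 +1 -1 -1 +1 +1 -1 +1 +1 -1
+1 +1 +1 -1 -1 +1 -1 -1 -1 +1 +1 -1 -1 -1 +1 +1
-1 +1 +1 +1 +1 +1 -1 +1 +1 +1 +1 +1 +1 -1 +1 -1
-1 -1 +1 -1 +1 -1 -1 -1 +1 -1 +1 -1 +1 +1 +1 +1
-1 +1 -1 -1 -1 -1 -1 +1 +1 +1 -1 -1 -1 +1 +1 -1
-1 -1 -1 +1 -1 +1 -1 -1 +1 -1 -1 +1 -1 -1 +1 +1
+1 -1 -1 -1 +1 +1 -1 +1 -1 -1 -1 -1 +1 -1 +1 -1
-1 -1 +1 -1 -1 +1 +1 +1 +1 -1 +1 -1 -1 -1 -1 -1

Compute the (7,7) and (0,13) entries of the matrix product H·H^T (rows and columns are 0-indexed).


Row 0 of H: [1, -1, 1, 1, -1, -1, -1, 1, 1, 1, -1, -1, 1, -1, -1, 1].
Row 7 of H: [1, 1, -1, 1, 1, -1, -1, -1, 1, -1, 1, -1, -1, -1, -1, -1].
Row 13 of H: [-1, -1, -1, 1, -1, 1, -1, -1, 1, -1, -1, 1, -1, -1, 1, 1].
(H·H^T)[7][7] = Σ_j H[7][j]·H[7][j] = (1)² + (1)² + (-1)² + (1)² + (1)² + (-1)² + (-1)² + (-1)² + (1)² + (-1)² + (1)² + (-1)² + (-1)² + (-1)² + (-1)² + (-1)² = 1 + 1 + 1 + 1 + 1 + 1 + 1 + 1 + 1 + 1 + 1 + 1 + 1 + 1 + 1 + 1 = 16.
(H·H^T)[0][13] = Σ_j H[0][j]·H[13][j] = (1)·(-1) + (-1)·(-1) + (1)·(-1) + (1)·(1) + (-1)·(-1) + (-1)·(1) + (-1)·(-1) + (1)·(-1) + (1)·(1) + (1)·(-1) + (-1)·(-1) + (-1)·(1) + (1)·(-1) + (-1)·(-1) + (-1)·(1) + (1)·(1) = -1 + 1 + -1 + 1 + 1 + -1 + 1 + -1 + 1 + -1 + 1 + -1 + -1 + 1 + -1 + 1 = 0.
So rows 0 and 13 are orthogonal; the diagonal entry equals n = 16.

(7,7) entry = 16; (0,13) entry = 0.


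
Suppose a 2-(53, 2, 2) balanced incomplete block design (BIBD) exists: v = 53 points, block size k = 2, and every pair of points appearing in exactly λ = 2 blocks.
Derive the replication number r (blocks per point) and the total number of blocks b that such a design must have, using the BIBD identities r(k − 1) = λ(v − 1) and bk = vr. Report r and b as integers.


Any 2-(v, k, λ) BIBD satisfies two necessary conditions:
  (i)  Each point sits in r blocks, and counting incidences through any fixed point gives r(k − 1) = λ(v − 1), so r = λ(v − 1)/(k − 1).
  (ii) Total incidences bk = vr, so b = vr/k.
Step 1: r = λ(v − 1)/(k − 1) = 2·(53 − 1)/(2 − 1) = 2·52/1 = 104/1 = 104.
Step 2: b = vr/k = 53·104/2 = 5512/2 = 2756.
Check integrality: r = 104 ∈ Z ✓, b = 2756 ∈ Z ✓.
(These identities are necessary conditions: they determine r and b for any design with these parameters, but do not by themselves prove that one exists.)

r = 104, b = 2756.


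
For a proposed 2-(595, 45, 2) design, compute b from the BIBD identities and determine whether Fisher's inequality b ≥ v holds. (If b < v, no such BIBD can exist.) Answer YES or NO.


r = λ(v − 1)/(k − 1) = 2·594/44 = 27.
b = vr/k = 595·27/45 = 357.
Fisher's inequality: b ≥ v ⇔ 357 ≥ 595? NO.

NO


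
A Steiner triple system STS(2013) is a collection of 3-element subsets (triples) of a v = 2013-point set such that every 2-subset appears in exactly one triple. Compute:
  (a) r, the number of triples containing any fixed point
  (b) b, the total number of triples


An STS(v) is a 2-(v, 3, 1) BIBD: block size k = 3, λ = 1.
Replication: r(k − 1) = λ(v − 1) ⇒ r·2 = 2013 − 1 = 2012 ⇒ r = 1006.
Block count: b = v(v − 1)/6 = 2013·2012/6 = 4050156/6 = 675026.

r = 1006, b = 675026.


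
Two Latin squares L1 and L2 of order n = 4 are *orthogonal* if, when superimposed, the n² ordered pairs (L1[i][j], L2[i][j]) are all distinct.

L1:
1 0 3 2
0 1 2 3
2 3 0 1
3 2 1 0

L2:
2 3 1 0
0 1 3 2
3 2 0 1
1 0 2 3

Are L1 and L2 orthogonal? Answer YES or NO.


Form the n² = 16 superimposed pairs (L1[i][j], L2[i][j]), row by row (rows and columns indexed from 0):
row 0: (1,2) (0,3) (3,1) (2,0)
row 1: (0,0) (1,1) (2,3) (3,2)
row 2: (2,3) (3,2) (0,0) (1,1)
row 3: (3,1) (2,0) (1,2) (0,3)
Orthogonality requires all 16 pairs distinct.
But the pair (2,3) repeats: cell (1,2) has L1 = 2, L2 = 3, and cell (2,0) has L1 = 2, L2 = 3.
A repeated pair means some other pair never occurs (only 8 distinct pairs out of 16), so the squares are not orthogonal.
Conclusion: NO.

NO


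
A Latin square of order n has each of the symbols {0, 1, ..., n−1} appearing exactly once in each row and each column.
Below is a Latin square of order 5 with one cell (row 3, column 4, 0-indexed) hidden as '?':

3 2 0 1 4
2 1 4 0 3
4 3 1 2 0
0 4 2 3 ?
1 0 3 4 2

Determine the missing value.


Row 3 contains symbols [0, 2, 3, 4] — missing [1].
Column 4 contains symbols [0, 2, 3, 4] — missing [1].
The missing symbol must appear in both missing sets; intersection = [1].
Therefore the hidden value is 1.

Missing value = 1.


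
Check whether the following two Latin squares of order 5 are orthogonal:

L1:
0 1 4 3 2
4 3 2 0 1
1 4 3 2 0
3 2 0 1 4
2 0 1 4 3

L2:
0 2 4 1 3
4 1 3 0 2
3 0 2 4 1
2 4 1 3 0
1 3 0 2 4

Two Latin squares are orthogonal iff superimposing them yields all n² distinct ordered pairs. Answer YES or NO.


Form the n² = 25 superimposed pairs (L1[i][j], L2[i][j]), row by row (rows and columns indexed from 0):
row 0: (0,0) (1,2) (4,4) (3,1) (2,3)
row 1: (4,4) (3,1) (2,3) (0,0) (1,2)
row 2: (1,3) (4,0) (3,2) (2,4) (0,1)
row 3: (3,2) (2,4) (0,1) (1,3) (4,0)
row 4: (2,1) (0,3) (1,0) (4,2) (3,4)
Orthogonality requires all 25 pairs distinct.
But the pair (4,4) repeats: cell (0,2) has L1 = 4, L2 = 4, and cell (1,0) has L1 = 4, L2 = 4.
A repeated pair means some other pair never occurs (only 15 distinct pairs out of 25), so the squares are not orthogonal.
Conclusion: NO.

NO


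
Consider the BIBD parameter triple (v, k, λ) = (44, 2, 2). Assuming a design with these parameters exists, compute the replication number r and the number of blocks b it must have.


Any 2-(v, k, λ) BIBD satisfies two necessary conditions:
  (i)  Each point sits in r blocks, and counting incidences through any fixed point gives r(k − 1) = λ(v − 1), so r = λ(v − 1)/(k − 1).
  (ii) Total incidences bk = vr, so b = vr/k.
Step 1: r = λ(v − 1)/(k − 1) = 2·(44 − 1)/(2 − 1) = 2·43/1 = 86/1 = 86.
Step 2: b = vr/k = 44·86/2 = 3784/2 = 1892.
Check integrality: r = 86 ∈ Z ✓, b = 1892 ∈ Z ✓.
(These identities are necessary conditions: they determine r and b for any design with these parameters, but do not by themselves prove that one exists.)

r = 86, b = 1892.


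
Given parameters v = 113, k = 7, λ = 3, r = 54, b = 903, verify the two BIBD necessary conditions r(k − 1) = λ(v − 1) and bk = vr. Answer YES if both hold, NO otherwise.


Condition (i): r(k − 1) = 54·6 = 324; λ(v − 1) = 3·112 = 336. Match? NO.
Condition (ii): bk = 903·7 = 6321; vr = 113·54 = 6102. Match? NO.
Both conditions hold? NO.

NO


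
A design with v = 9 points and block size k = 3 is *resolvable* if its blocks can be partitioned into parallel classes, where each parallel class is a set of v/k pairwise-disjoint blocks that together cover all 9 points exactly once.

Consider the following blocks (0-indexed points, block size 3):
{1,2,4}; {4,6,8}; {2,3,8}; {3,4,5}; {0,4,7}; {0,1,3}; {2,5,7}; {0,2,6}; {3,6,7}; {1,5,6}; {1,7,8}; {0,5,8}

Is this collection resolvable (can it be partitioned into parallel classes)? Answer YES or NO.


v = 9, block size k = 3, number of blocks = 12.
For resolvability, blocks must partition into parallel classes of size v/k = 3.
Total blocks must therefore be a multiple of 3: 12 = 3·4 + 0 ⇒ divisible ✓.
Greedy packing gives 4 candidate class(es). Each should be a full parallel class (size 3, covers all 9 points).
  Class 1 (3 blocks): {1,2,4}; {3,6,7}; {0,5,8}. Points covered: [0, 1, 2, 3, 4, 5, 6, 7, 8].
  Class 2 (3 blocks): {4,6,8}; {0,1,3}; {2,5,7}. Points covered: [0, 1, 2, 3, 4, 5, 6, 7, 8].
  Class 3 (3 blocks): {2,3,8}; {0,4,7}; {1,5,6}. Points covered: [0, 1, 2, 3, 4, 5, 6, 7, 8].
  Class 4 (3 blocks): {3,4,5}; {0,2,6}; {1,7,8}. Points covered: [0, 1, 2, 3, 4, 5, 6, 7, 8].
All classes full (size 3)? YES. All classes cover every point? YES.
Resolvable? YES.

YES


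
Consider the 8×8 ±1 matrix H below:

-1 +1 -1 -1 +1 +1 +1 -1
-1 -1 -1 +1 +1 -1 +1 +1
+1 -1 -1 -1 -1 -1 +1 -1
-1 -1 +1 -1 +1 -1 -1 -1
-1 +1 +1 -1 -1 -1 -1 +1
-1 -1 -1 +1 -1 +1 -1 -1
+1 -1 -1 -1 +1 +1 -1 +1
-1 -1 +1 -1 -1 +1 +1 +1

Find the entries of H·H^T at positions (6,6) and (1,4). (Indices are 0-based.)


Row 1 of H: [-1, -1, -1, 1, 1, -1, 1, 1].
Row 4 of H: [-1, 1, 1, -1, -1, -1, -1, 1].
Row 6 of H: [1, -1, -1, -1, 1, 1, -1, 1].
(H·H^T)[6][6] = Σ_j H[6][j]·H[6][j] = (1)² + (-1)² + (-1)² + (-1)² + (1)² + (1)² + (-1)² + (1)² = 1 + 1 + 1 + 1 + 1 + 1 + 1 + 1 = 8.
(H·H^T)[1][4] = Σ_j H[1][j]·H[4][j] = (-1)·(-1) + (-1)·(1) + (-1)·(1) + (1)·(-1) + (1)·(-1) + (-1)·(-1) + (1)·(-1) + (1)·(1) = 1 + -1 + -1 + -1 + -1 + 1 + -1 + 1 = -2.
Rows 1 and 4 are not orthogonal (dot product = -2 ≠ 0), so H is not a Hadamard matrix.

(6,6) entry = 8; (1,4) entry = -2.


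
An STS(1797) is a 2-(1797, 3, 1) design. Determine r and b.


An STS(v) is a 2-(v, 3, 1) BIBD: block size k = 3, λ = 1.
Replication: r(k − 1) = λ(v − 1) ⇒ r·2 = 1797 − 1 = 1796 ⇒ r = 898.
Block count: b = v(v − 1)/6 = 1797·1796/6 = 3227412/6 = 537902.
(Check via bk = vr: 537902·3 = 1613706 = 1797·898 = 1613706 ✓.)

r = 898, b = 537902.


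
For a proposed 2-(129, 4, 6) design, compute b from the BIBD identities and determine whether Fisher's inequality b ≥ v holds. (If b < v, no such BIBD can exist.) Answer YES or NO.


r = λ(v − 1)/(k − 1) = 6·128/3 = 256.
b = vr/k = 129·256/4 = 8256.
Fisher's inequality: b ≥ v ⇔ 8256 ≥ 129? YES.

YES


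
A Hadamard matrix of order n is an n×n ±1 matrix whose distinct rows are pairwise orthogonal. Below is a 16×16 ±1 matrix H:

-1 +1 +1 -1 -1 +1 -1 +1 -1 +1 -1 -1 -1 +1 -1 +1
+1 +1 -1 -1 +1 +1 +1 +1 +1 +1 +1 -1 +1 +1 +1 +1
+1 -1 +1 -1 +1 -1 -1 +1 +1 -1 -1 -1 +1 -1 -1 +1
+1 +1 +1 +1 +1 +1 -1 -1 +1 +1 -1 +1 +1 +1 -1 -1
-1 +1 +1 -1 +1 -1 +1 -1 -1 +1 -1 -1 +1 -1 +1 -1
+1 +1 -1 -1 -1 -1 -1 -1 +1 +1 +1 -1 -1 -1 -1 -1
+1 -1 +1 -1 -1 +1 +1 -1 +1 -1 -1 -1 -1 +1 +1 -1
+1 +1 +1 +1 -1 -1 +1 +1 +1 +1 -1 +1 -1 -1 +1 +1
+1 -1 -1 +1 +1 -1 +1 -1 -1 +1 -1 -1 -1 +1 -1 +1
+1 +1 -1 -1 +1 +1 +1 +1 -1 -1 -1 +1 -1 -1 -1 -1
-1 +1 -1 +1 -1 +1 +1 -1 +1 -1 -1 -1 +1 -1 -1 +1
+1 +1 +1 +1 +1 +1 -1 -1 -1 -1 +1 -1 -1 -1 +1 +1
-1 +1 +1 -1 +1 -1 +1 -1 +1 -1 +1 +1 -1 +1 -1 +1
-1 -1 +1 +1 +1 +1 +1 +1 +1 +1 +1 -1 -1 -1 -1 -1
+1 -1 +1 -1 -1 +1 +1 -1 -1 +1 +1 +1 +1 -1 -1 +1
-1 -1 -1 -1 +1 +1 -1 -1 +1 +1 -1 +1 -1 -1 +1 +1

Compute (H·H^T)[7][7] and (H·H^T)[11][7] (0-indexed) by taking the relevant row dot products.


Row 7 of H: [1, 1, 1, 1, -1, -1, 1, 1, 1, 1, -1, 1, -1, -1, 1, 1].
Row 11 of H: [1, 1, 1, 1, 1, 1, -1, -1, -1, -1, 1, -1, -1, -1, 1, 1].
(H·H^T)[7][7] = Σ_j H[7][j]·H[7][j] = (1)² + (1)² + (1)² + (1)² + (-1)² + (-1)² + (1)² + (1)² + (1)² + (1)² + (-1)² + (1)² + (-1)² + (-1)² + (1)² + (1)² = 1 + 1 + 1 + 1 + 1 + 1 + 1 + 1 + 1 + 1 + 1 + 1 + 1 + 1 + 1 + 1 = 16.
(H·H^T)[11][7] = Σ_j H[11][j]·H[7][j] = (1)·(1) + (1)·(1) + (1)·(1) + (1)·(1) + (1)·(-1) + (1)·(-1) + (-1)·(1) + (-1)·(1) + (-1)·(1) + (-1)·(1) + (1)·(-1) + (-1)·(1) + (-1)·(-1) + (-1)·(-1) + (1)·(1) + (1)·(1) = 1 + 1 + 1 + 1 + -1 + -1 + -1 + -1 + -1 + -1 + -1 + -1 + 1 + 1 + 1 + 1 = 0.
So rows 11 and 7 are orthogonal; the diagonal entry equals n = 16.

(7,7) entry = 16; (11,7) entry = 0.


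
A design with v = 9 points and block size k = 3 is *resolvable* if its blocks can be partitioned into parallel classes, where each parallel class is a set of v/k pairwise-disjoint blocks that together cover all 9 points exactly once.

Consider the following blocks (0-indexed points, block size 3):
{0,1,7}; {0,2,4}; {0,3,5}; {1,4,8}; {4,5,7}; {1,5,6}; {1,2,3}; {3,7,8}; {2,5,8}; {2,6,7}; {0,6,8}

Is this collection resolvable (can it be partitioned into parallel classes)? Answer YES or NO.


v = 9, block size k = 3, number of blocks = 11.
For resolvability, blocks must partition into parallel classes of size v/k = 3.
Total blocks must therefore be a multiple of 3: 11 = 3·3 + 2 ⇒ not divisible ✗.
Resolvable? NO.

NO


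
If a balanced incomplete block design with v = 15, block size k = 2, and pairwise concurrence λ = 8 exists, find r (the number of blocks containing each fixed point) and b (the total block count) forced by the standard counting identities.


Any 2-(v, k, λ) BIBD satisfies two necessary conditions:
  (i)  Each point sits in r blocks, and counting incidences through any fixed point gives r(k − 1) = λ(v − 1), so r = λ(v − 1)/(k − 1).
  (ii) Total incidences bk = vr, so b = vr/k.
Step 1: r = λ(v − 1)/(k − 1) = 8·(15 − 1)/(2 − 1) = 8·14/1 = 112/1 = 112.
Step 2: b = vr/k = 15·112/2 = 1680/2 = 840.
Check integrality: r = 112 ∈ Z ✓, b = 840 ∈ Z ✓.
(These identities are necessary conditions: they determine r and b for any design with these parameters, but do not by themselves prove that one exists.)

r = 112, b = 840.


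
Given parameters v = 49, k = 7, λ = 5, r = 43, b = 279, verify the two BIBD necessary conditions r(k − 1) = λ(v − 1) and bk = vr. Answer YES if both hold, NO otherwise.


Condition (i): r(k − 1) = 43·6 = 258; λ(v − 1) = 5·48 = 240. Match? NO.
Condition (ii): bk = 279·7 = 1953; vr = 49·43 = 2107. Match? NO.
Both conditions hold? NO.

NO


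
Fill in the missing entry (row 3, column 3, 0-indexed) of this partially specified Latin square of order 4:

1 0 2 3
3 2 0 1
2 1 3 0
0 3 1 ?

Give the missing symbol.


Row 3 contains symbols [0, 1, 3] — missing [2].
Column 3 contains symbols [0, 1, 3] — missing [2].
The missing symbol must appear in both missing sets; intersection = [2].
Therefore the hidden value is 2.

Missing value = 2.


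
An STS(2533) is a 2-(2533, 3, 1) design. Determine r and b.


An STS(v) is a 2-(v, 3, 1) BIBD: block size k = 3, λ = 1.
Replication: r(k − 1) = λ(v − 1) ⇒ r·2 = 2533 − 1 = 2532 ⇒ r = 1266.
Block count: b = v(v − 1)/6 = 2533·2532/6 = 6413556/6 = 1068926.

r = 1266, b = 1068926.


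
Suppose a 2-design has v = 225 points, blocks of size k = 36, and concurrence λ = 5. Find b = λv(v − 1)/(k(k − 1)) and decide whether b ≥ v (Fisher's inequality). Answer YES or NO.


b = λv(v − 1)/(k(k − 1)) = 5·225·224/(36·35) = 252000/1260 = 200.
Compare with v = 225: b < v, so Fisher's inequality fails.

NO


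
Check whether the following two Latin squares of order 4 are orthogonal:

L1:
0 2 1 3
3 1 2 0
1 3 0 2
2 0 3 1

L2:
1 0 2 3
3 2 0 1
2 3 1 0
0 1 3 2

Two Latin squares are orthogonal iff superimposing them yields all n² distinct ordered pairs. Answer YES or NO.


Form the n² = 16 superimposed pairs (L1[i][j], L2[i][j]), row by row (rows and columns indexed from 0):
row 0: (0,1) (2,0) (1,2) (3,3)
row 1: (3,3) (1,2) (2,0) (0,1)
row 2: (1,2) (3,3) (0,1) (2,0)
row 3: (2,0) (0,1) (3,3) (1,2)
Orthogonality requires all 16 pairs distinct.
But the pair (3,3) repeats: cell (0,3) has L1 = 3, L2 = 3, and cell (1,0) has L1 = 3, L2 = 3.
A repeated pair means some other pair never occurs (only 4 distinct pairs out of 16), so the squares are not orthogonal.
Conclusion: NO.

NO


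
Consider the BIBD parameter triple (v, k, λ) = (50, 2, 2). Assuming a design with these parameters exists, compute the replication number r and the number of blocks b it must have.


Any 2-(v, k, λ) BIBD satisfies two necessary conditions:
  (i)  Each point sits in r blocks, and counting incidences through any fixed point gives r(k − 1) = λ(v − 1), so r = λ(v − 1)/(k − 1).
  (ii) Total incidences bk = vr, so b = vr/k.
Step 1: r = λ(v − 1)/(k − 1) = 2·(50 − 1)/(2 − 1) = 2·49/1 = 98/1 = 98.
Step 2: b = vr/k = 50·98/2 = 4900/2 = 2450.
Check integrality: r = 98 ∈ Z ✓, b = 2450 ∈ Z ✓.
(These identities are necessary conditions: they determine r and b for any design with these parameters, but do not by themselves prove that one exists.)

r = 98, b = 2450.


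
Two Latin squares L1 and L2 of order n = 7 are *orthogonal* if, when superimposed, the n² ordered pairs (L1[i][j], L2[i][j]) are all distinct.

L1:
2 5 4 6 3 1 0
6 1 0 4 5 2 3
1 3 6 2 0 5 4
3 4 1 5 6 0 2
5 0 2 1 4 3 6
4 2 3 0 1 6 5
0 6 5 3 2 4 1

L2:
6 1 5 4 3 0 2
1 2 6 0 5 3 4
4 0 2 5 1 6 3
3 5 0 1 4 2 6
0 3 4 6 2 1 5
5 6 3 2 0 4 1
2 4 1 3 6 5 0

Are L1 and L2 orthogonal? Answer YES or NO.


Form the n² = 49 superimposed pairs (L1[i][j], L2[i][j]), row by row (rows and columns indexed from 0):
row 0: (2,6) (5,1) (4,5) (6,4) (3,3) (1,0) (0,2)
row 1: (6,1) (1,2) (0,6) (4,0) (5,5) (2,3) (3,4)
row 2: (1,4) (3,0) (6,2) (2,5) (0,1) (5,6) (4,3)
row 3: (3,3) (4,5) (1,0) (5,1) (6,4) (0,2) (2,6)
row 4: (5,0) (0,3) (2,4) (1,6) (4,2) (3,1) (6,5)
row 5: (4,5) (2,6) (3,3) (0,2) (1,0) (6,4) (5,1)
row 6: (0,2) (6,4) (5,1) (3,3) (2,6) (4,5) (1,0)
Orthogonality requires all 49 pairs distinct.
But the pair (3,3) repeats: cell (0,4) has L1 = 3, L2 = 3, and cell (3,0) has L1 = 3, L2 = 3.
A repeated pair means some other pair never occurs (only 28 distinct pairs out of 49), so the squares are not orthogonal.
Conclusion: NO.

NO


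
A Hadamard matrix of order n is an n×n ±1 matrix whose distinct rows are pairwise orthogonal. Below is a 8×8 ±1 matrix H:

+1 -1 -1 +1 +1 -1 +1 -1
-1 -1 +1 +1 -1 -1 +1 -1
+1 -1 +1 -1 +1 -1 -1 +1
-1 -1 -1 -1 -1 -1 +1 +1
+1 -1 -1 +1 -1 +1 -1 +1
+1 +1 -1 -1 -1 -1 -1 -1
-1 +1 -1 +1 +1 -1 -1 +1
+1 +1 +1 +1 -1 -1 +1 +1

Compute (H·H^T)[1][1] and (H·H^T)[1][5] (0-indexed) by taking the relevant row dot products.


Row 1 of H: [-1, -1, 1, 1, -1, -1, 1, -1].
Row 5 of H: [1, 1, -1, -1, -1, -1, -1, -1].
(H·H^T)[1][1] = Σ_j H[1][j]·H[1][j] = (-1)² + (-1)² + (1)² + (1)² + (-1)² + (-1)² + (1)² + (-1)² = 1 + 1 + 1 + 1 + 1 + 1 + 1 + 1 = 8.
(H·H^T)[1][5] = Σ_j H[1][j]·H[5][j] = (-1)·(1) + (-1)·(1) + (1)·(-1) + (1)·(-1) + (-1)·(-1) + (-1)·(-1) + (1)·(-1) + (-1)·(-1) = -1 + -1 + -1 + -1 + 1 + 1 + -1 + 1 = -2.
Rows 1 and 5 are not orthogonal (dot product = -2 ≠ 0), so H is not a Hadamard matrix.

(1,1) entry = 8; (1,5) entry = -2.


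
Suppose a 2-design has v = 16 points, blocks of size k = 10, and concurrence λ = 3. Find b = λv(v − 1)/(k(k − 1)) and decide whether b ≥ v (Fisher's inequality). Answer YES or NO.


b = λv(v − 1)/(k(k − 1)) = 3·16·15/(10·9) = 720/90 = 8.
Compare with v = 16: b < v, so Fisher's inequality fails.

NO


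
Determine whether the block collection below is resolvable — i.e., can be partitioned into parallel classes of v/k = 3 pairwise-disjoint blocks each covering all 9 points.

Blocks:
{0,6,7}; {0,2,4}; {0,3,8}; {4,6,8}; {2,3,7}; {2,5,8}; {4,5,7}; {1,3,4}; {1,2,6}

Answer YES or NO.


v = 9, block size k = 3, number of blocks = 9.
For resolvability, blocks must partition into parallel classes of size v/k = 3.
Total blocks must therefore be a multiple of 3: 9 = 3·3 + 0 ⇒ divisible ✓.
Consider block {0,2,4}. It intersects every other block in the collection, so no parallel class of size 3 can contain it.
Since every block must belong to some parallel class in a resolution, the collection cannot be partitioned into parallel classes.
Resolvable? NO.

NO


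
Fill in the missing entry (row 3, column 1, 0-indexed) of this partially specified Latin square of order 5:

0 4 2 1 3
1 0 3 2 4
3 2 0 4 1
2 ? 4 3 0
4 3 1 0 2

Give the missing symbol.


Row 3 contains symbols [0, 2, 3, 4] — missing [1].
Column 1 contains symbols [0, 2, 3, 4] — missing [1].
The missing symbol must appear in both missing sets; intersection = [1].
Therefore the hidden value is 1.

Missing value = 1.


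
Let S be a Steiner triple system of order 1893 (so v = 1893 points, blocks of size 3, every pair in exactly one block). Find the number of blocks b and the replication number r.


An STS(v) is a 2-(v, 3, 1) BIBD: block size k = 3, λ = 1.
Replication: r(k − 1) = λ(v − 1) ⇒ r·2 = 1893 − 1 = 1892 ⇒ r = 946.
Block count: b = v(v − 1)/6 = 1893·1892/6 = 3581556/6 = 596926.
(Check via bk = vr: 596926·3 = 1790778 = 1893·946 = 1790778 ✓.)

r = 946, b = 596926.


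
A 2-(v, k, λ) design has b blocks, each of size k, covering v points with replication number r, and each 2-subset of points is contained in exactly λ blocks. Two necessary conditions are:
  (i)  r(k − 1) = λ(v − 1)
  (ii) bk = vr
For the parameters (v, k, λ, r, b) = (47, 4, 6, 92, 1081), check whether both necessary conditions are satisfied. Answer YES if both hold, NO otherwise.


Condition (i): r(k − 1) = 92·3 = 276; λ(v − 1) = 6·46 = 276. Match? YES.
Condition (ii): bk = 1081·4 = 4324; vr = 47·92 = 4324. Match? YES.
Both conditions hold? YES.

YES


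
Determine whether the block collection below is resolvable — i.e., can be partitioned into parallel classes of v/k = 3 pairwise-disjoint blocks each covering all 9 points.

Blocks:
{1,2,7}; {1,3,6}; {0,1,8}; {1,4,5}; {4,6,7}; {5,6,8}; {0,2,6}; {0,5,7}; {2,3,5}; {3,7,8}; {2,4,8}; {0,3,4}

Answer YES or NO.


v = 9, block size k = 3, number of blocks = 12.
For resolvability, blocks must partition into parallel classes of size v/k = 3.
Total blocks must therefore be a multiple of 3: 12 = 3·4 + 0 ⇒ divisible ✓.
Greedy packing gives 4 candidate class(es). Each should be a full parallel class (size 3, covers all 9 points).
  Class 1 (3 blocks): {1,2,7}; {5,6,8}; {0,3,4}. Points covered: [0, 1, 2, 3, 4, 5, 6, 7, 8].
  Class 2 (3 blocks): {1,3,6}; {0,5,7}; {2,4,8}. Points covered: [0, 1, 2, 3, 4, 5, 6, 7, 8].
  Class 3 (3 blocks): {0,1,8}; {4,6,7}; {2,3,5}. Points covered: [0, 1, 2, 3, 4, 5, 6, 7, 8].
  Class 4 (3 blocks): {1,4,5}; {0,2,6}; {3,7,8}. Points covered: [0, 1, 2, 3, 4, 5, 6, 7, 8].
All classes full (size 3)? YES. All classes cover every point? YES.
Resolvable? YES.

YES


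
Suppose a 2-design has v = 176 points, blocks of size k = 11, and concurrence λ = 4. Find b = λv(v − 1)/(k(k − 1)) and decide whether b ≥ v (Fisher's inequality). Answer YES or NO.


r = λ(v − 1)/(k − 1) = 4·175/10 = 70.
b = vr/k = 176·70/11 = 1120.
Fisher's inequality: b ≥ v ⇔ 1120 ≥ 176? YES.

YES


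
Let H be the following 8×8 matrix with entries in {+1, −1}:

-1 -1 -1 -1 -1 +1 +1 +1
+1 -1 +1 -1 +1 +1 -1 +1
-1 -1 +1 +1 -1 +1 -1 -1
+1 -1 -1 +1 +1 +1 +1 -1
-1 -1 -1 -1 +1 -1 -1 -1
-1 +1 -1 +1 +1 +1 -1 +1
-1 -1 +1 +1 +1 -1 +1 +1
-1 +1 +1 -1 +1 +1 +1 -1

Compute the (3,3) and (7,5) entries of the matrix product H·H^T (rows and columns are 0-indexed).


Row 3 of H: [1, -1, -1, 1, 1, 1, 1, -1].
Row 5 of H: [-1, 1, -1, 1, 1, 1, -1, 1].
Row 7 of H: [-1, 1, 1, -1, 1, 1, 1, -1].
(H·H^T)[3][3] = Σ_j H[3][j]·H[3][j] = (1)² + (-1)² + (-1)² + (1)² + (1)² + (1)² + (1)² + (-1)² = 1 + 1 + 1 + 1 + 1 + 1 + 1 + 1 = 8.
(H·H^T)[7][5] = Σ_j H[7][j]·H[5][j] = (-1)·(-1) + (1)·(1) + (1)·(-1) + (-1)·(1) + (1)·(1) + (1)·(1) + (1)·(-1) + (-1)·(1) = 1 + 1 + -1 + -1 + 1 + 1 + -1 + -1 = 0.
So rows 7 and 5 are orthogonal; the diagonal entry equals n = 8.

(3,3) entry = 8; (7,5) entry = 0.


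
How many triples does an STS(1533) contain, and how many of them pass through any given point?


An STS(v) is a 2-(v, 3, 1) BIBD: block size k = 3, λ = 1.
Replication: r(k − 1) = λ(v − 1) ⇒ r·2 = 1533 − 1 = 1532 ⇒ r = 766.
Block count: bk = vr ⇒ b·3 = 1533·766 = 1174278 ⇒ b = 391426.

r = 766, b = 391426.


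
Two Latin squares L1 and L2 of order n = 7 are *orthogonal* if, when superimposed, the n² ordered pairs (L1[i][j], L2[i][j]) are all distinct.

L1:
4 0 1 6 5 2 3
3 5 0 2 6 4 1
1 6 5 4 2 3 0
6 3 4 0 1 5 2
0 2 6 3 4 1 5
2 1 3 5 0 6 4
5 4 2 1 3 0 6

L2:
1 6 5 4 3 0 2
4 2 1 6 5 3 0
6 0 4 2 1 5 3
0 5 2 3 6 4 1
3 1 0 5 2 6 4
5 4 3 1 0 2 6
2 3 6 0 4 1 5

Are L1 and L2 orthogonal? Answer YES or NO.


Form the n² = 49 superimposed pairs (L1[i][j], L2[i][j]), row by row (rows and columns indexed from 0):
row 0: (4,1) (0,6) (1,5) (6,4) (5,3) (2,0) (3,2)
row 1: (3,4) (5,2) (0,1) (2,6) (6,5) (4,3) (1,0)
row 2: (1,6) (6,0) (5,4) (4,2) (2,1) (3,5) (0,3)
row 3: (6,0) (3,5) (4,2) (0,3) (1,6) (5,4) (2,1)
row 4: (0,3) (2,1) (6,0) (3,5) (4,2) (1,6) (5,4)
row 5: (2,5) (1,4) (3,3) (5,1) (0,0) (6,2) (4,6)
row 6: (5,2) (4,3) (2,6) (1,0) (3,4) (0,1) (6,5)
Orthogonality requires all 49 pairs distinct.
But the pair (6,0) repeats: cell (2,1) has L1 = 6, L2 = 0, and cell (3,0) has L1 = 6, L2 = 0.
A repeated pair means some other pair never occurs (only 28 distinct pairs out of 49), so the squares are not orthogonal.
Conclusion: NO.

NO


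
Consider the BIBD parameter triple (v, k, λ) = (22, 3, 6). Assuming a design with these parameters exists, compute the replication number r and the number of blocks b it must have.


Any 2-(v, k, λ) BIBD satisfies two necessary conditions:
  (i)  Each point sits in r blocks, and counting incidences through any fixed point gives r(k − 1) = λ(v − 1), so r = λ(v − 1)/(k − 1).
  (ii) Total incidences bk = vr, so b = vr/k.
Step 1: r = λ(v − 1)/(k − 1) = 6·(22 − 1)/(3 − 1) = 6·21/2 = 126/2 = 63.
Step 2: b = vr/k = 22·63/3 = 1386/3 = 462.
Check integrality: r = 63 ∈ Z ✓, b = 462 ∈ Z ✓.
(These identities are necessary conditions: they determine r and b for any design with these parameters, but do not by themselves prove that one exists.)

r = 63, b = 462.


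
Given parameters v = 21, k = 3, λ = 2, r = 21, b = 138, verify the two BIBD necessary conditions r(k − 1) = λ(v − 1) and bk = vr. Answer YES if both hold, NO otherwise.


Condition (i): r(k − 1) = 21·2 = 42; λ(v − 1) = 2·20 = 40. Match? NO.
Condition (ii): bk = 138·3 = 414; vr = 21·21 = 441. Match? NO.
Both conditions hold? NO.

NO
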